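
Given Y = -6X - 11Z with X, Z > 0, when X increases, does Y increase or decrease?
Y decreases

Taking the partial derivative:
∂Y/∂X = -6

∂Y/∂X = -6 < 0 (assuming positive values)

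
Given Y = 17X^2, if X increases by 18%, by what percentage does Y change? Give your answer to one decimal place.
39.2%

For Y = 17X^2:
If X → X(1 + 0.18)
Then Y → Y · (1 + 0.18)^2
     = Y · 1.3924

Percentage change = ((1 + 0.18)^2 − 1) × 100% ≈ 39.2%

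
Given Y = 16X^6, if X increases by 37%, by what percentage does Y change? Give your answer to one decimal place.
561.2%

For Y = 16X^6:
If X → X(1 + 0.37)
Then Y → Y · (1 + 0.37)^6
     ≈ Y · 6.6119

Percentage change = ((1 + 0.37)^6 − 1) × 100% ≈ 561.2%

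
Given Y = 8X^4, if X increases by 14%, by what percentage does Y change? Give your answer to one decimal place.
68.9%

For Y = 8X^4:
If X → X(1 + 0.14)
Then Y → Y · (1 + 0.14)^4
     ≈ Y · 1.6890

Percentage change = ((1 + 0.14)^4 − 1) × 100% ≈ 68.9%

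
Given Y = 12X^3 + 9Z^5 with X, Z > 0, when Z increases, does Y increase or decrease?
Y increases

Taking the partial derivative:
∂Y/∂Z = 45Z^4

∂Y/∂Z = 45Z^4 > 0 (assuming positive values)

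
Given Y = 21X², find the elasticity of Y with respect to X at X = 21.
Elasticity = 2

Elasticity = (dY/dX) · (X/Y)

dY/dX = 42·X
At X = 21: dY/dX = 882, Y = 9261

Elasticity = 882 · (21 / 9261) = 2

Interpretation: for a small percentage change in X, the percentage change in Y is approximately 2.00 times as large.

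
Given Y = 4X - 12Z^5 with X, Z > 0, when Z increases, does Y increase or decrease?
Y decreases

Taking the partial derivative:
∂Y/∂Z = -60Z^4

∂Y/∂Z = -60Z^4 < 0 (assuming positive values)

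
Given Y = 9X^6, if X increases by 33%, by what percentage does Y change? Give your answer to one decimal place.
453.5%

For Y = 9X^6:
If X → X(1 + 0.33)
Then Y → Y · (1 + 0.33)^6
     ≈ Y · 5.5349

Percentage change = ((1 + 0.33)^6 − 1) × 100% ≈ 453.5%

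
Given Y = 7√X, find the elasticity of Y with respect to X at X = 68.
Elasticity = 1/2

Elasticity = (dY/dX) · (X/Y)

dY/dX = 7/(2·√X)
At X = 68: dY/dX = 7·√17/68, Y = 14·√17

Elasticity = (7·√17/68) · (68 / (14·√17)) = 1/2

Interpretation: for a small percentage change in X, the percentage change in Y is approximately 0.50 times as large.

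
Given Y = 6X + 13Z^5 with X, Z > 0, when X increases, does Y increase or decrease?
Y increases

Taking the partial derivative:
∂Y/∂X = 6

∂Y/∂X = 6 > 0 (assuming positive values)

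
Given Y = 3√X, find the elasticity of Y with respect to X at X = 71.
Elasticity = 1/2

Elasticity = (dY/dX) · (X/Y)

dY/dX = 3/(2·√X)
At X = 71: dY/dX = 3·√71/142, Y = 3·√71

Elasticity = (3·√71/142) · (71 / (3·√71)) = 1/2

Interpretation: for a small percentage change in X, the percentage change in Y is approximately 0.50 times as large.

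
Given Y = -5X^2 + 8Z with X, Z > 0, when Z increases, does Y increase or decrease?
Y increases

Taking the partial derivative:
∂Y/∂Z = 8

∂Y/∂Z = 8 > 0 (assuming positive values)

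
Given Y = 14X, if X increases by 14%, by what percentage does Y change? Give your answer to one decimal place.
14.0%

For Y = 14X:
If X → X(1 + 0.14)
Then Y → Y · (1 + 0.14)^1
     = Y · 1.1400

Percentage change = ((1 + 0.14)^1 − 1) × 100% = 14.0%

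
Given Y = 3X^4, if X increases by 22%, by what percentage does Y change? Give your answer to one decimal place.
121.5%

For Y = 3X^4:
If X → X(1 + 0.22)
Then Y → Y · (1 + 0.22)^4
     ≈ Y · 2.2153

Percentage change = ((1 + 0.22)^4 − 1) × 100% ≈ 121.5%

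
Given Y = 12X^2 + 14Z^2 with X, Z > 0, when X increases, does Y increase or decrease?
Y increases

Taking the partial derivative:
∂Y/∂X = 24X

∂Y/∂X = 24X > 0 (assuming positive values)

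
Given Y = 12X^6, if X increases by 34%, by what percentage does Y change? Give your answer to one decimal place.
478.9%

For Y = 12X^6:
If X → X(1 + 0.34)
Then Y → Y · (1 + 0.34)^6
     ≈ Y · 5.7893

Percentage change = ((1 + 0.34)^6 − 1) × 100% ≈ 478.9%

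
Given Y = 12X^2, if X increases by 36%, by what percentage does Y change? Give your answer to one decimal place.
85.0%

For Y = 12X^2:
If X → X(1 + 0.36)
Then Y → Y · (1 + 0.36)^2
     = Y · 1.8496

Percentage change = ((1 + 0.36)^2 − 1) × 100% ≈ 85.0%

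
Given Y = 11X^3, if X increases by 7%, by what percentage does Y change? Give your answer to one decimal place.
22.5%

For Y = 11X^3:
If X → X(1 + 0.07)
Then Y → Y · (1 + 0.07)^3
     ≈ Y · 1.2250

Percentage change = ((1 + 0.07)^3 − 1) × 100% ≈ 22.5%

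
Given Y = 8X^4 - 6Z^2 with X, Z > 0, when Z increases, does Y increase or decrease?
Y decreases

Taking the partial derivative:
∂Y/∂Z = -12Z

∂Y/∂Z = -12Z < 0 (assuming positive values)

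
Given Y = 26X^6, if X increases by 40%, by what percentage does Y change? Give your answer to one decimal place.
653.0%

For Y = 26X^6:
If X → X(1 + 0.4)
Then Y → Y · (1 + 0.4)^6
     ≈ Y · 7.5295

Percentage change = ((1 + 0.4)^6 − 1) × 100% ≈ 653.0%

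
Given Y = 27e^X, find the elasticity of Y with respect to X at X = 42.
Elasticity = 42

Elasticity = (dY/dX) · (X/Y)

dY/dX = 27·e^X
At X = 42: dY/dX = 27·e^42, Y = 27·e^42

Elasticity = (27·e^42) · (42 / (27·e^42)) = 42

Interpretation: for a small percentage change in X, the percentage change in Y is approximately 42.00 times as large.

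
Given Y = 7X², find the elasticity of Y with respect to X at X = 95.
Elasticity = 2

Elasticity = (dY/dX) · (X/Y)

dY/dX = 14·X
At X = 95: dY/dX = 1330, Y = 63175

Elasticity = 1330 · (95 / 63175) = 2

Interpretation: for a small percentage change in X, the percentage change in Y is approximately 2.00 times as large.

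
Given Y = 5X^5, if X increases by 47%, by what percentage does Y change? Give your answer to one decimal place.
586.4%

For Y = 5X^5:
If X → X(1 + 0.47)
Then Y → Y · (1 + 0.47)^5
     ≈ Y · 6.8641

Percentage change = ((1 + 0.47)^5 − 1) × 100% ≈ 586.4%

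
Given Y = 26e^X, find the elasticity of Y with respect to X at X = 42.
Elasticity = 42

Elasticity = (dY/dX) · (X/Y)

dY/dX = 26·e^X
At X = 42: dY/dX = 26·e^42, Y = 26·e^42

Elasticity = (26·e^42) · (42 / (26·e^42)) = 42

Interpretation: for a small percentage change in X, the percentage change in Y is approximately 42.00 times as large.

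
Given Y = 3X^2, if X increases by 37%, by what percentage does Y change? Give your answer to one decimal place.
87.7%

For Y = 3X^2:
If X → X(1 + 0.37)
Then Y → Y · (1 + 0.37)^2
     = Y · 1.8769

Percentage change = ((1 + 0.37)^2 − 1) × 100% ≈ 87.7%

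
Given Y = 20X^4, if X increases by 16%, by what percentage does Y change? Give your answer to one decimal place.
81.1%

For Y = 20X^4:
If X → X(1 + 0.16)
Then Y → Y · (1 + 0.16)^4
     ≈ Y · 1.8106

Percentage change = ((1 + 0.16)^4 − 1) × 100% ≈ 81.1%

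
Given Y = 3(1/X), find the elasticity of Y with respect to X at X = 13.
Elasticity = -1

Elasticity = (dY/dX) · (X/Y)

dY/dX = -3/X²
At X = 13: dY/dX = -3/169, Y = 3/13

Elasticity = (-3/169) · (13 / (3/13)) = -1

Interpretation: for a small percentage change in X, the percentage change in Y is approximately -1.00 times as large.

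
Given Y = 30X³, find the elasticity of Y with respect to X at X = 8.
Elasticity = 3

Elasticity = (dY/dX) · (X/Y)

dY/dX = 90·X²
At X = 8: dY/dX = 5760, Y = 15360

Elasticity = 5760 · (8 / 15360) = 3

Interpretation: for a small percentage change in X, the percentage change in Y is approximately 3.00 times as large.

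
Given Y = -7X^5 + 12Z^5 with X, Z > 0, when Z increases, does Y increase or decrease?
Y increases

Taking the partial derivative:
∂Y/∂Z = 60Z^4

∂Y/∂Z = 60Z^4 > 0 (assuming positive values)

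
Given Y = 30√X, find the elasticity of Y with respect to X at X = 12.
Elasticity = 1/2

Elasticity = (dY/dX) · (X/Y)

dY/dX = 15/√X
At X = 12: dY/dX = 5·√3/2, Y = 60·√3

Elasticity = (5·√3/2) · (12 / (60·√3)) = 1/2

Interpretation: for a small percentage change in X, the percentage change in Y is approximately 0.50 times as large.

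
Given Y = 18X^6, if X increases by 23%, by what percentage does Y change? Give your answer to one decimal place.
246.3%

For Y = 18X^6:
If X → X(1 + 0.23)
Then Y → Y · (1 + 0.23)^6
     ≈ Y · 3.4628

Percentage change = ((1 + 0.23)^6 − 1) × 100% ≈ 246.3%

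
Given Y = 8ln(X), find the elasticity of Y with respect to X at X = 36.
Elasticity = 1/ln(36) ≈ 0.2791

Elasticity = (dY/dX) · (X/Y)

dY/dX = 8/X
At X = 36: dY/dX = 2/9, Y = 8·ln(36)

Elasticity = (2/9) · (36 / (8·ln(36))) = 1/ln(36) ≈ 0.2791

Interpretation: for a small percentage change in X, the percentage change in Y is approximately 0.28 times as large.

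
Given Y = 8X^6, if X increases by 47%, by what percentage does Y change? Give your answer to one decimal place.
909.0%

For Y = 8X^6:
If X → X(1 + 0.47)
Then Y → Y · (1 + 0.47)^6
     ≈ Y · 10.0903

Percentage change = ((1 + 0.47)^6 − 1) × 100% ≈ 909.0%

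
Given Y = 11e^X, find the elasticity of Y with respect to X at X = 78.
Elasticity = 78

Elasticity = (dY/dX) · (X/Y)

dY/dX = 11·e^X
At X = 78: dY/dX = 11·e^78, Y = 11·e^78

Elasticity = (11·e^78) · (78 / (11·e^78)) = 78

Interpretation: for a small percentage change in X, the percentage change in Y is approximately 78.00 times as large.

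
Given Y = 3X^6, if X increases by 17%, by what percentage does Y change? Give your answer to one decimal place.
156.5%

For Y = 3X^6:
If X → X(1 + 0.17)
Then Y → Y · (1 + 0.17)^6
     ≈ Y · 2.5652

Percentage change = ((1 + 0.17)^6 − 1) × 100% ≈ 156.5%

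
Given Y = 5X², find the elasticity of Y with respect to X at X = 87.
Elasticity = 2

Elasticity = (dY/dX) · (X/Y)

dY/dX = 10·X
At X = 87: dY/dX = 870, Y = 37845

Elasticity = 870 · (87 / 37845) = 2

Interpretation: for a small percentage change in X, the percentage change in Y is approximately 2.00 times as large.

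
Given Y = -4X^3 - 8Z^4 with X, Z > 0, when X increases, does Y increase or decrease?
Y decreases

Taking the partial derivative:
∂Y/∂X = -12X^2

∂Y/∂X = -12X^2 < 0 (assuming positive values)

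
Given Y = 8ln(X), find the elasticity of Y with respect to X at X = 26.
Elasticity = 1/ln(26) ≈ 0.3069

Elasticity = (dY/dX) · (X/Y)

dY/dX = 8/X
At X = 26: dY/dX = 4/13, Y = 8·ln(26)

Elasticity = (4/13) · (26 / (8·ln(26))) = 1/ln(26) ≈ 0.3069

Interpretation: for a small percentage change in X, the percentage change in Y is approximately 0.31 times as large.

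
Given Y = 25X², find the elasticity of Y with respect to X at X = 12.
Elasticity = 2

Elasticity = (dY/dX) · (X/Y)

dY/dX = 50·X
At X = 12: dY/dX = 600, Y = 3600

Elasticity = 600 · (12 / 3600) = 2

Interpretation: for a small percentage change in X, the percentage change in Y is approximately 2.00 times as large.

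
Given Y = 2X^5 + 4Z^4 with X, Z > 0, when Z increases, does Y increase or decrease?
Y increases

Taking the partial derivative:
∂Y/∂Z = 16Z^3

∂Y/∂Z = 16Z^3 > 0 (assuming positive values)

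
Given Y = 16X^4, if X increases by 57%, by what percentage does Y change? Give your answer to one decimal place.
507.6%

For Y = 16X^4:
If X → X(1 + 0.57)
Then Y → Y · (1 + 0.57)^4
     ≈ Y · 6.0757

Percentage change = ((1 + 0.57)^4 − 1) × 100% ≈ 507.6%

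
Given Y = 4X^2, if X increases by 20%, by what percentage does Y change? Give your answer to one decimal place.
44.0%

For Y = 4X^2:
If X → X(1 + 0.2)
Then Y → Y · (1 + 0.2)^2
     = Y · 1.4400

Percentage change = ((1 + 0.2)^2 − 1) × 100% = 44.0%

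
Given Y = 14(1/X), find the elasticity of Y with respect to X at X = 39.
Elasticity = -1

Elasticity = (dY/dX) · (X/Y)

dY/dX = -14/X²
At X = 39: dY/dX = -14/1521, Y = 14/39

Elasticity = (-14/1521) · (39 / (14/39)) = -1

Interpretation: for a small percentage change in X, the percentage change in Y is approximately -1.00 times as large.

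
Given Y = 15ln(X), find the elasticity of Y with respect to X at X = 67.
Elasticity = 1/ln(67) ≈ 0.2378

Elasticity = (dY/dX) · (X/Y)

dY/dX = 15/X
At X = 67: dY/dX = 15/67, Y = 15·ln(67)

Elasticity = (15/67) · (67 / (15·ln(67))) = 1/ln(67) ≈ 0.2378

Interpretation: for a small percentage change in X, the percentage change in Y is approximately 0.24 times as large.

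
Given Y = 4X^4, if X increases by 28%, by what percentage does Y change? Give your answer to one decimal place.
168.4%

For Y = 4X^4:
If X → X(1 + 0.28)
Then Y → Y · (1 + 0.28)^4
     ≈ Y · 2.6844

Percentage change = ((1 + 0.28)^4 − 1) × 100% ≈ 168.4%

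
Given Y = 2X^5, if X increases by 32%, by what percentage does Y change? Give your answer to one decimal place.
300.7%

For Y = 2X^5:
If X → X(1 + 0.32)
Then Y → Y · (1 + 0.32)^5
     ≈ Y · 4.0075

Percentage change = ((1 + 0.32)^5 − 1) × 100% ≈ 300.7%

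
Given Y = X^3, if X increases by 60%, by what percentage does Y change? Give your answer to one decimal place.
309.6%

For Y = X^3:
If X → X(1 + 0.6)
Then Y → Y · (1 + 0.6)^3
     = Y · 4.0960

Percentage change = ((1 + 0.6)^3 − 1) × 100% = 309.6%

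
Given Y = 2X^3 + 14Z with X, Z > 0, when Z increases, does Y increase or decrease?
Y increases

Taking the partial derivative:
∂Y/∂Z = 14

∂Y/∂Z = 14 > 0 (assuming positive values)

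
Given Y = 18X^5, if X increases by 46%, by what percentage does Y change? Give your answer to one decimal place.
563.4%

For Y = 18X^5:
If X → X(1 + 0.46)
Then Y → Y · (1 + 0.46)^5
     ≈ Y · 6.6338

Percentage change = ((1 + 0.46)^5 − 1) × 100% ≈ 563.4%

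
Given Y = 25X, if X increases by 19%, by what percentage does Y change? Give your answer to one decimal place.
19.0%

For Y = 25X:
If X → X(1 + 0.19)
Then Y → Y · (1 + 0.19)^1
     = Y · 1.1900

Percentage change = ((1 + 0.19)^1 − 1) × 100% = 19.0%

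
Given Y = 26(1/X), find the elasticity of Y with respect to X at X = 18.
Elasticity = -1

Elasticity = (dY/dX) · (X/Y)

dY/dX = -26/X²
At X = 18: dY/dX = -13/162, Y = 13/9

Elasticity = (-13/162) · (18 / (13/9)) = -1

Interpretation: for a small percentage change in X, the percentage change in Y is approximately -1.00 times as large.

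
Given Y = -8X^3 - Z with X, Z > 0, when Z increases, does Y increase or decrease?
Y decreases

Taking the partial derivative:
∂Y/∂Z = -1

∂Y/∂Z = -1 < 0 (assuming positive values)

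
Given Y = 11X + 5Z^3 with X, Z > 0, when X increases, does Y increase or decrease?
Y increases

Taking the partial derivative:
∂Y/∂X = 11

∂Y/∂X = 11 > 0 (assuming positive values)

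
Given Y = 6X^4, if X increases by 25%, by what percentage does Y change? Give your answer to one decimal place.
144.1%

For Y = 6X^4:
If X → X(1 + 0.25)
Then Y → Y · (1 + 0.25)^4
     ≈ Y · 2.4414

Percentage change = ((1 + 0.25)^4 − 1) × 100% ≈ 144.1%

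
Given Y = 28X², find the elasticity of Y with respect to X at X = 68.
Elasticity = 2

Elasticity = (dY/dX) · (X/Y)

dY/dX = 56·X
At X = 68: dY/dX = 3808, Y = 129472

Elasticity = 3808 · (68 / 129472) = 2

Interpretation: for a small percentage change in X, the percentage change in Y is approximately 2.00 times as large.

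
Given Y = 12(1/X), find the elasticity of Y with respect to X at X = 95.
Elasticity = -1

Elasticity = (dY/dX) · (X/Y)

dY/dX = -12/X²
At X = 95: dY/dX = -12/9025, Y = 12/95

Elasticity = (-12/9025) · (95 / (12/95)) = -1

Interpretation: for a small percentage change in X, the percentage change in Y is approximately -1.00 times as large.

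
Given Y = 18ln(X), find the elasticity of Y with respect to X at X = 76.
Elasticity = 1/ln(76) ≈ 0.2309

Elasticity = (dY/dX) · (X/Y)

dY/dX = 18/X
At X = 76: dY/dX = 9/38, Y = 18·ln(76)

Elasticity = (9/38) · (76 / (18·ln(76))) = 1/ln(76) ≈ 0.2309

Interpretation: for a small percentage change in X, the percentage change in Y is approximately 0.23 times as large.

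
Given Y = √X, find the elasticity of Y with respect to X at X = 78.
Elasticity = 1/2

Elasticity = (dY/dX) · (X/Y)

dY/dX = 1/(2·√X)
At X = 78: dY/dX = √78/156, Y = √78

Elasticity = (√78/156) · (78 / (√78)) = 1/2

Interpretation: for a small percentage change in X, the percentage change in Y is approximately 0.50 times as large.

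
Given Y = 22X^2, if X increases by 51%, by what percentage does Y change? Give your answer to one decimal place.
128.0%

For Y = 22X^2:
If X → X(1 + 0.51)
Then Y → Y · (1 + 0.51)^2
     = Y · 2.2801

Percentage change = ((1 + 0.51)^2 − 1) × 100% ≈ 128.0%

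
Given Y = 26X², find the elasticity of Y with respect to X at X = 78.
Elasticity = 2

Elasticity = (dY/dX) · (X/Y)

dY/dX = 52·X
At X = 78: dY/dX = 4056, Y = 158184

Elasticity = 4056 · (78 / 158184) = 2

Interpretation: for a small percentage change in X, the percentage change in Y is approximately 2.00 times as large.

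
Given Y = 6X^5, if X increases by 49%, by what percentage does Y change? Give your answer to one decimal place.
634.4%

For Y = 6X^5:
If X → X(1 + 0.49)
Then Y → Y · (1 + 0.49)^5
     ≈ Y · 7.3440

Percentage change = ((1 + 0.49)^5 − 1) × 100% ≈ 634.4%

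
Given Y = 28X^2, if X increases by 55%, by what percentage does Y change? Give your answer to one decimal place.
140.3%

For Y = 28X^2:
If X → X(1 + 0.55)
Then Y → Y · (1 + 0.55)^2
     = Y · 2.4025

Percentage change = ((1 + 0.55)^2 − 1) × 100% ≈ 140.3%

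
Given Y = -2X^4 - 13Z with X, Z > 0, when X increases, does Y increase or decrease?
Y decreases

Taking the partial derivative:
∂Y/∂X = -8X^3

∂Y/∂X = -8X^3 < 0 (assuming positive values)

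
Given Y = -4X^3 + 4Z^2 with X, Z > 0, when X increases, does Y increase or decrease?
Y decreases

Taking the partial derivative:
∂Y/∂X = -12X^2

∂Y/∂X = -12X^2 < 0 (assuming positive values)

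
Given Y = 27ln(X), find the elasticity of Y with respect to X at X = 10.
Elasticity = 1/ln(10) ≈ 0.4343

Elasticity = (dY/dX) · (X/Y)

dY/dX = 27/X
At X = 10: dY/dX = 27/10, Y = 27·ln(10)

Elasticity = (27/10) · (10 / (27·ln(10))) = 1/ln(10) ≈ 0.4343

Interpretation: for a small percentage change in X, the percentage change in Y is approximately 0.43 times as large.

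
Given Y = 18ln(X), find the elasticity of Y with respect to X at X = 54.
Elasticity = 1/ln(54) ≈ 0.2507

Elasticity = (dY/dX) · (X/Y)

dY/dX = 18/X
At X = 54: dY/dX = 1/3, Y = 18·ln(54)

Elasticity = (1/3) · (54 / (18·ln(54))) = 1/ln(54) ≈ 0.2507

Interpretation: for a small percentage change in X, the percentage change in Y is approximately 0.25 times as large.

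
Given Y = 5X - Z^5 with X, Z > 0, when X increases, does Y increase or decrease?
Y increases

Taking the partial derivative:
∂Y/∂X = 5

∂Y/∂X = 5 > 0 (assuming positive values)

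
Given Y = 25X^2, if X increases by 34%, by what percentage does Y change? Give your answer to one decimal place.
79.6%

For Y = 25X^2:
If X → X(1 + 0.34)
Then Y → Y · (1 + 0.34)^2
     = Y · 1.7956

Percentage change = ((1 + 0.34)^2 − 1) × 100% ≈ 79.6%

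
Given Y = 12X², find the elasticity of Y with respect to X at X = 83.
Elasticity = 2

Elasticity = (dY/dX) · (X/Y)

dY/dX = 24·X
At X = 83: dY/dX = 1992, Y = 82668

Elasticity = 1992 · (83 / 82668) = 2

Interpretation: for a small percentage change in X, the percentage change in Y is approximately 2.00 times as large.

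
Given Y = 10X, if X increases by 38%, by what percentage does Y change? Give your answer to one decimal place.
38.0%

For Y = 10X:
If X → X(1 + 0.38)
Then Y → Y · (1 + 0.38)^1
     = Y · 1.3800

Percentage change = ((1 + 0.38)^1 − 1) × 100% = 38.0%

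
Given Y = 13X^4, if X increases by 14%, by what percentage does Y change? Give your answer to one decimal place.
68.9%

For Y = 13X^4:
If X → X(1 + 0.14)
Then Y → Y · (1 + 0.14)^4
     ≈ Y · 1.6890

Percentage change = ((1 + 0.14)^4 − 1) × 100% ≈ 68.9%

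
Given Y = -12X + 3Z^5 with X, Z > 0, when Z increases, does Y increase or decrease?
Y increases

Taking the partial derivative:
∂Y/∂Z = 15Z^4

∂Y/∂Z = 15Z^4 > 0 (assuming positive values)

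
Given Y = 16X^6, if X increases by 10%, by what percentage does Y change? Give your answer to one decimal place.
77.2%

For Y = 16X^6:
If X → X(1 + 0.1)
Then Y → Y · (1 + 0.1)^6
     ≈ Y · 1.7716

Percentage change = ((1 + 0.1)^6 − 1) × 100% ≈ 77.2%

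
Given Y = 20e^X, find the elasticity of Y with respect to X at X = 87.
Elasticity = 87

Elasticity = (dY/dX) · (X/Y)

dY/dX = 20·e^X
At X = 87: dY/dX = 20·e^87, Y = 20·e^87

Elasticity = (20·e^87) · (87 / (20·e^87)) = 87

Interpretation: for a small percentage change in X, the percentage change in Y is approximately 87.00 times as large.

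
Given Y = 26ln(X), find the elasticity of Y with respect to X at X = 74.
Elasticity = 1/ln(74) ≈ 0.2323

Elasticity = (dY/dX) · (X/Y)

dY/dX = 26/X
At X = 74: dY/dX = 13/37, Y = 26·ln(74)

Elasticity = (13/37) · (74 / (26·ln(74))) = 1/ln(74) ≈ 0.2323

Interpretation: for a small percentage change in X, the percentage change in Y is approximately 0.23 times as large.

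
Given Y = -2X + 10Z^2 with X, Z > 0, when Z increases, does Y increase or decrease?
Y increases

Taking the partial derivative:
∂Y/∂Z = 20Z

∂Y/∂Z = 20Z > 0 (assuming positive values)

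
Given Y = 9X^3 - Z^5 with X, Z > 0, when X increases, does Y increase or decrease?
Y increases

Taking the partial derivative:
∂Y/∂X = 27X^2

∂Y/∂X = 27X^2 > 0 (assuming positive values)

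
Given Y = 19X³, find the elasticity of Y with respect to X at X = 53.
Elasticity = 3

Elasticity = (dY/dX) · (X/Y)

dY/dX = 57·X²
At X = 53: dY/dX = 160113, Y = 2828663

Elasticity = 160113 · (53 / 2828663) = 3

Interpretation: for a small percentage change in X, the percentage change in Y is approximately 3.00 times as large.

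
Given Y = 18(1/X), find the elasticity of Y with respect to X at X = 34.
Elasticity = -1

Elasticity = (dY/dX) · (X/Y)

dY/dX = -18/X²
At X = 34: dY/dX = -9/578, Y = 9/17

Elasticity = (-9/578) · (34 / (9/17)) = -1

Interpretation: for a small percentage change in X, the percentage change in Y is approximately -1.00 times as large.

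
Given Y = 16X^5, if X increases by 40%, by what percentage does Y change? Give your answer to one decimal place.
437.8%

For Y = 16X^5:
If X → X(1 + 0.4)
Then Y → Y · (1 + 0.4)^5
     ≈ Y · 5.3782

Percentage change = ((1 + 0.4)^5 − 1) × 100% ≈ 437.8%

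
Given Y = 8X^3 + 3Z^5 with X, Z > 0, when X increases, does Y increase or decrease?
Y increases

Taking the partial derivative:
∂Y/∂X = 24X^2

∂Y/∂X = 24X^2 > 0 (assuming positive values)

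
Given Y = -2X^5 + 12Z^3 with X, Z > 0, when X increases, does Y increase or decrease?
Y decreases

Taking the partial derivative:
∂Y/∂X = -10X^4

∂Y/∂X = -10X^4 < 0 (assuming positive values)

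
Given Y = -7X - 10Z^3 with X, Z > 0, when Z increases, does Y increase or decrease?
Y decreases

Taking the partial derivative:
∂Y/∂Z = -30Z^2

∂Y/∂Z = -30Z^2 < 0 (assuming positive values)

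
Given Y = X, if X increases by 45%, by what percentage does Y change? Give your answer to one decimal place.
45.0%

For Y = X:
If X → X(1 + 0.45)
Then Y → Y · (1 + 0.45)^1
     = Y · 1.4500

Percentage change = ((1 + 0.45)^1 − 1) × 100% = 45.0%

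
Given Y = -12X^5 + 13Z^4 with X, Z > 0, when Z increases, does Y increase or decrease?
Y increases

Taking the partial derivative:
∂Y/∂Z = 52Z^3

∂Y/∂Z = 52Z^3 > 0 (assuming positive values)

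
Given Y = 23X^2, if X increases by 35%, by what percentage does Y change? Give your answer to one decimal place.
82.3%

For Y = 23X^2:
If X → X(1 + 0.35)
Then Y → Y · (1 + 0.35)^2
     = Y · 1.8225

Percentage change = ((1 + 0.35)^2 − 1) × 100% ≈ 82.3%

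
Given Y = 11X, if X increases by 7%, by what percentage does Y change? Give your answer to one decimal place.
7.0%

For Y = 11X:
If X → X(1 + 0.07)
Then Y → Y · (1 + 0.07)^1
     = Y · 1.0700

Percentage change = ((1 + 0.07)^1 − 1) × 100% = 7.0%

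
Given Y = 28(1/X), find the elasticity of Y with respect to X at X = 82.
Elasticity = -1

Elasticity = (dY/dX) · (X/Y)

dY/dX = -28/X²
At X = 82: dY/dX = -7/1681, Y = 14/41

Elasticity = (-7/1681) · (82 / (14/41)) = -1

Interpretation: for a small percentage change in X, the percentage change in Y is approximately -1.00 times as large.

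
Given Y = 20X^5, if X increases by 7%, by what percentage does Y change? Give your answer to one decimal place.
40.3%

For Y = 20X^5:
If X → X(1 + 0.07)
Then Y → Y · (1 + 0.07)^5
     ≈ Y · 1.4026

Percentage change = ((1 + 0.07)^5 − 1) × 100% ≈ 40.3%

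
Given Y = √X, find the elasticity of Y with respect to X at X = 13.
Elasticity = 1/2

Elasticity = (dY/dX) · (X/Y)

dY/dX = 1/(2·√X)
At X = 13: dY/dX = √13/26, Y = √13

Elasticity = (√13/26) · (13 / (√13)) = 1/2

Interpretation: for a small percentage change in X, the percentage change in Y is approximately 0.50 times as large.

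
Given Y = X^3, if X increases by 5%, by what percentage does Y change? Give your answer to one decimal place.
15.8%

For Y = X^3:
If X → X(1 + 0.05)
Then Y → Y · (1 + 0.05)^3
     ≈ Y · 1.1576

Percentage change = ((1 + 0.05)^3 − 1) × 100% ≈ 15.8%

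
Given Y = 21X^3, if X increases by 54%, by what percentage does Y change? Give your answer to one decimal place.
265.2%

For Y = 21X^3:
If X → X(1 + 0.54)
Then Y → Y · (1 + 0.54)^3
     ≈ Y · 3.6523

Percentage change = ((1 + 0.54)^3 − 1) × 100% ≈ 265.2%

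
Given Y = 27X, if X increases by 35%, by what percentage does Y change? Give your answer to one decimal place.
35.0%

For Y = 27X:
If X → X(1 + 0.35)
Then Y → Y · (1 + 0.35)^1
     = Y · 1.3500

Percentage change = ((1 + 0.35)^1 − 1) × 100% = 35.0%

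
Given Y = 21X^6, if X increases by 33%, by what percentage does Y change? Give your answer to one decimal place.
453.5%

For Y = 21X^6:
If X → X(1 + 0.33)
Then Y → Y · (1 + 0.33)^6
     ≈ Y · 5.5349

Percentage change = ((1 + 0.33)^6 − 1) × 100% ≈ 453.5%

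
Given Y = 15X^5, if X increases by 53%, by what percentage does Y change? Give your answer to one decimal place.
738.4%

For Y = 15X^5:
If X → X(1 + 0.53)
Then Y → Y · (1 + 0.53)^5
     ≈ Y · 8.3841

Percentage change = ((1 + 0.53)^5 − 1) × 100% ≈ 738.4%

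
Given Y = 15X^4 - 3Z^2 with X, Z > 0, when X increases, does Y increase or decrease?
Y increases

Taking the partial derivative:
∂Y/∂X = 60X^3

∂Y/∂X = 60X^3 > 0 (assuming positive values)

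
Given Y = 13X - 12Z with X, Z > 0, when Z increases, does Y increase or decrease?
Y decreases

Taking the partial derivative:
∂Y/∂Z = -12

∂Y/∂Z = -12 < 0 (assuming positive values)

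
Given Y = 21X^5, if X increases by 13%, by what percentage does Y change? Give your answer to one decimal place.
84.2%

For Y = 21X^5:
If X → X(1 + 0.13)
Then Y → Y · (1 + 0.13)^5
     ≈ Y · 1.8424

Percentage change = ((1 + 0.13)^5 − 1) × 100% ≈ 84.2%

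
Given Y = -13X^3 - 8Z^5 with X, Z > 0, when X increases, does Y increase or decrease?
Y decreases

Taking the partial derivative:
∂Y/∂X = -39X^2

∂Y/∂X = -39X^2 < 0 (assuming positive values)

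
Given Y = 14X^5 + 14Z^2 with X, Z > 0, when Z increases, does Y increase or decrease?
Y increases

Taking the partial derivative:
∂Y/∂Z = 28Z

∂Y/∂Z = 28Z > 0 (assuming positive values)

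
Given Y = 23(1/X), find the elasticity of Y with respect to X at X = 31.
Elasticity = -1

Elasticity = (dY/dX) · (X/Y)

dY/dX = -23/X²
At X = 31: dY/dX = -23/961, Y = 23/31

Elasticity = (-23/961) · (31 / (23/31)) = -1

Interpretation: for a small percentage change in X, the percentage change in Y is approximately -1.00 times as large.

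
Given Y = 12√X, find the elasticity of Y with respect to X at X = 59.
Elasticity = 1/2

Elasticity = (dY/dX) · (X/Y)

dY/dX = 6/√X
At X = 59: dY/dX = 6·√59/59, Y = 12·√59

Elasticity = (6·√59/59) · (59 / (12·√59)) = 1/2

Interpretation: for a small percentage change in X, the percentage change in Y is approximately 0.50 times as large.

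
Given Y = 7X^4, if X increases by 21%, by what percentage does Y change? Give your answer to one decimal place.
114.4%

For Y = 7X^4:
If X → X(1 + 0.21)
Then Y → Y · (1 + 0.21)^4
     ≈ Y · 2.1436

Percentage change = ((1 + 0.21)^4 − 1) × 100% ≈ 114.4%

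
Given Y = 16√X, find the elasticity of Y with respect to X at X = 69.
Elasticity = 1/2

Elasticity = (dY/dX) · (X/Y)

dY/dX = 8/√X
At X = 69: dY/dX = 8·√69/69, Y = 16·√69

Elasticity = (8·√69/69) · (69 / (16·√69)) = 1/2

Interpretation: for a small percentage change in X, the percentage change in Y is approximately 0.50 times as large.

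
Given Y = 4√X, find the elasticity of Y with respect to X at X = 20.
Elasticity = 1/2

Elasticity = (dY/dX) · (X/Y)

dY/dX = 2/√X
At X = 20: dY/dX = √5/5, Y = 8·√5

Elasticity = (√5/5) · (20 / (8·√5)) = 1/2

Interpretation: for a small percentage change in X, the percentage change in Y is approximately 0.50 times as large.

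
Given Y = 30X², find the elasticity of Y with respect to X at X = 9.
Elasticity = 2

Elasticity = (dY/dX) · (X/Y)

dY/dX = 60·X
At X = 9: dY/dX = 540, Y = 2430

Elasticity = 540 · (9 / 2430) = 2

Interpretation: for a small percentage change in X, the percentage change in Y is approximately 2.00 times as large.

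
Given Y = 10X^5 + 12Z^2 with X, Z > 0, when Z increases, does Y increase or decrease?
Y increases

Taking the partial derivative:
∂Y/∂Z = 24Z

∂Y/∂Z = 24Z > 0 (assuming positive values)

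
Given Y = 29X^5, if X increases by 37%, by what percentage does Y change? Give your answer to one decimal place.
382.6%

For Y = 29X^5:
If X → X(1 + 0.37)
Then Y → Y · (1 + 0.37)^5
     ≈ Y · 4.8262

Percentage change = ((1 + 0.37)^5 − 1) × 100% ≈ 382.6%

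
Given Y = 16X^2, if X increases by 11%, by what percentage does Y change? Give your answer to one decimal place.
23.2%

For Y = 16X^2:
If X → X(1 + 0.11)
Then Y → Y · (1 + 0.11)^2
     = Y · 1.2321

Percentage change = ((1 + 0.11)^2 − 1) × 100% ≈ 23.2%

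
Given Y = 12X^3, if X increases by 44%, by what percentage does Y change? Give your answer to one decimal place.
198.6%

For Y = 12X^3:
If X → X(1 + 0.44)
Then Y → Y · (1 + 0.44)^3
     ≈ Y · 2.9860

Percentage change = ((1 + 0.44)^3 − 1) × 100% ≈ 198.6%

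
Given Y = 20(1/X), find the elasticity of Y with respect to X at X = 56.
Elasticity = -1

Elasticity = (dY/dX) · (X/Y)

dY/dX = -20/X²
At X = 56: dY/dX = -5/784, Y = 5/14

Elasticity = (-5/784) · (56 / (5/14)) = -1

Interpretation: for a small percentage change in X, the percentage change in Y is approximately -1.00 times as large.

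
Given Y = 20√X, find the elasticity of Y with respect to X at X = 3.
Elasticity = 1/2

Elasticity = (dY/dX) · (X/Y)

dY/dX = 10/√X
At X = 3: dY/dX = 10·√3/3, Y = 20·√3

Elasticity = (10·√3/3) · (3 / (20·√3)) = 1/2

Interpretation: for a small percentage change in X, the percentage change in Y is approximately 0.50 times as large.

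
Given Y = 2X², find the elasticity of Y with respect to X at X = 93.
Elasticity = 2

Elasticity = (dY/dX) · (X/Y)

dY/dX = 4·X
At X = 93: dY/dX = 372, Y = 17298

Elasticity = 372 · (93 / 17298) = 2

Interpretation: for a small percentage change in X, the percentage change in Y is approximately 2.00 times as large.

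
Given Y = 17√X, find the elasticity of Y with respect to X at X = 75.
Elasticity = 1/2

Elasticity = (dY/dX) · (X/Y)

dY/dX = 17/(2·√X)
At X = 75: dY/dX = 17·√3/30, Y = 85·√3

Elasticity = (17·√3/30) · (75 / (85·√3)) = 1/2

Interpretation: for a small percentage change in X, the percentage change in Y is approximately 0.50 times as large.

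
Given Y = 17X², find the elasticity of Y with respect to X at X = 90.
Elasticity = 2

Elasticity = (dY/dX) · (X/Y)

dY/dX = 34·X
At X = 90: dY/dX = 3060, Y = 137700

Elasticity = 3060 · (90 / 137700) = 2

Interpretation: for a small percentage change in X, the percentage change in Y is approximately 2.00 times as large.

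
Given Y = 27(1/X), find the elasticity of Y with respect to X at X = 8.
Elasticity = -1

Elasticity = (dY/dX) · (X/Y)

dY/dX = -27/X²
At X = 8: dY/dX = -27/64, Y = 27/8

Elasticity = (-27/64) · (8 / (27/8)) = -1

Interpretation: for a small percentage change in X, the percentage change in Y is approximately -1.00 times as large.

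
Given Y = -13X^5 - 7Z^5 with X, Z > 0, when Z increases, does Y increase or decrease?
Y decreases

Taking the partial derivative:
∂Y/∂Z = -35Z^4

∂Y/∂Z = -35Z^4 < 0 (assuming positive values)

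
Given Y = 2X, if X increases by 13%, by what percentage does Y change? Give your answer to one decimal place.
13.0%

For Y = 2X:
If X → X(1 + 0.13)
Then Y → Y · (1 + 0.13)^1
     = Y · 1.1300

Percentage change = ((1 + 0.13)^1 − 1) × 100% = 13.0%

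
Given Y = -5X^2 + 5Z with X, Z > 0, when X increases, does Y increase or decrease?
Y decreases

Taking the partial derivative:
∂Y/∂X = -10X

∂Y/∂X = -10X < 0 (assuming positive values)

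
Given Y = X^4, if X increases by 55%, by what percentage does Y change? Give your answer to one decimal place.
477.2%

For Y = X^4:
If X → X(1 + 0.55)
Then Y → Y · (1 + 0.55)^4
     ≈ Y · 5.7720

Percentage change = ((1 + 0.55)^4 − 1) × 100% ≈ 477.2%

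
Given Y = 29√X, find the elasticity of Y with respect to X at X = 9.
Elasticity = 1/2

Elasticity = (dY/dX) · (X/Y)

dY/dX = 29/(2·√X)
At X = 9: dY/dX = 29/6, Y = 87

Elasticity = (29/6) · (9 / 87) = 1/2

Interpretation: for a small percentage change in X, the percentage change in Y is approximately 0.50 times as large.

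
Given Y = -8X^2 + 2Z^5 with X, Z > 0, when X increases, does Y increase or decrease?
Y decreases

Taking the partial derivative:
∂Y/∂X = -16X

∂Y/∂X = -16X < 0 (assuming positive values)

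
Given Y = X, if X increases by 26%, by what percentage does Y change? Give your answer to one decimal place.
26.0%

For Y = X:
If X → X(1 + 0.26)
Then Y → Y · (1 + 0.26)^1
     = Y · 1.2600

Percentage change = ((1 + 0.26)^1 − 1) × 100% = 26.0%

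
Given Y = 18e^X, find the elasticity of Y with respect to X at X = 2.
Elasticity = 2

Elasticity = (dY/dX) · (X/Y)

dY/dX = 18·e^X
At X = 2: dY/dX = 18·e^2, Y = 18·e^2

Elasticity = (18·e^2) · (2 / (18·e^2)) = 2

Interpretation: for a small percentage change in X, the percentage change in Y is approximately 2.00 times as large.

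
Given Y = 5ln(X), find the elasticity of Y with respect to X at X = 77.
Elasticity = 1/ln(77) ≈ 0.2302

Elasticity = (dY/dX) · (X/Y)

dY/dX = 5/X
At X = 77: dY/dX = 5/77, Y = 5·ln(77)

Elasticity = (5/77) · (77 / (5·ln(77))) = 1/ln(77) ≈ 0.2302

Interpretation: for a small percentage change in X, the percentage change in Y is approximately 0.23 times as large.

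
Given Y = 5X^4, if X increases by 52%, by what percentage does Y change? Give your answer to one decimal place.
433.8%

For Y = 5X^4:
If X → X(1 + 0.52)
Then Y → Y · (1 + 0.52)^4
     ≈ Y · 5.3379

Percentage change = ((1 + 0.52)^4 − 1) × 100% ≈ 433.8%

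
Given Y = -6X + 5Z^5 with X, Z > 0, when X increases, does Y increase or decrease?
Y decreases

Taking the partial derivative:
∂Y/∂X = -6

∂Y/∂X = -6 < 0 (assuming positive values)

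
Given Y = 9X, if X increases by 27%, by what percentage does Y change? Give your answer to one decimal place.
27.0%

For Y = 9X:
If X → X(1 + 0.27)
Then Y → Y · (1 + 0.27)^1
     = Y · 1.2700

Percentage change = ((1 + 0.27)^1 − 1) × 100% = 27.0%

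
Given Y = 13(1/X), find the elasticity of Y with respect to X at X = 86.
Elasticity = -1

Elasticity = (dY/dX) · (X/Y)

dY/dX = -13/X²
At X = 86: dY/dX = -13/7396, Y = 13/86

Elasticity = (-13/7396) · (86 / (13/86)) = -1

Interpretation: for a small percentage change in X, the percentage change in Y is approximately -1.00 times as large.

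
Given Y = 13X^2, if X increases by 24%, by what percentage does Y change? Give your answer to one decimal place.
53.8%

For Y = 13X^2:
If X → X(1 + 0.24)
Then Y → Y · (1 + 0.24)^2
     = Y · 1.5376

Percentage change = ((1 + 0.24)^2 − 1) × 100% ≈ 53.8%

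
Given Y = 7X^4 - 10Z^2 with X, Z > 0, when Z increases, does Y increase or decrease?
Y decreases

Taking the partial derivative:
∂Y/∂Z = -20Z

∂Y/∂Z = -20Z < 0 (assuming positive values)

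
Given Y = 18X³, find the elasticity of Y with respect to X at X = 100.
Elasticity = 3

Elasticity = (dY/dX) · (X/Y)

dY/dX = 54·X²
At X = 100: dY/dX = 540000, Y = 18000000

Elasticity = 540000 · (100 / 18000000) = 3

Interpretation: for a small percentage change in X, the percentage change in Y is approximately 3.00 times as large.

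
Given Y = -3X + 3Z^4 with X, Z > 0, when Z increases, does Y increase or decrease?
Y increases

Taking the partial derivative:
∂Y/∂Z = 12Z^3

∂Y/∂Z = 12Z^3 > 0 (assuming positive values)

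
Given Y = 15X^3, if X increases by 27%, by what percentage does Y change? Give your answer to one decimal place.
104.8%

For Y = 15X^3:
If X → X(1 + 0.27)
Then Y → Y · (1 + 0.27)^3
     ≈ Y · 2.0484

Percentage change = ((1 + 0.27)^3 − 1) × 100% ≈ 104.8%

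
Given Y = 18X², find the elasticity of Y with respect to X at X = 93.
Elasticity = 2

Elasticity = (dY/dX) · (X/Y)

dY/dX = 36·X
At X = 93: dY/dX = 3348, Y = 155682

Elasticity = 3348 · (93 / 155682) = 2

Interpretation: for a small percentage change in X, the percentage change in Y is approximately 2.00 times as large.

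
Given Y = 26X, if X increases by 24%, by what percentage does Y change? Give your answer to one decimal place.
24.0%

For Y = 26X:
If X → X(1 + 0.24)
Then Y → Y · (1 + 0.24)^1
     = Y · 1.2400

Percentage change = ((1 + 0.24)^1 − 1) × 100% = 24.0%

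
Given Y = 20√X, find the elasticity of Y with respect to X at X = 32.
Elasticity = 1/2

Elasticity = (dY/dX) · (X/Y)

dY/dX = 10/√X
At X = 32: dY/dX = 5·√2/4, Y = 80·√2

Elasticity = (5·√2/4) · (32 / (80·√2)) = 1/2

Interpretation: for a small percentage change in X, the percentage change in Y is approximately 0.50 times as large.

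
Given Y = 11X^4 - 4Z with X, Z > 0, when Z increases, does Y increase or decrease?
Y decreases

Taking the partial derivative:
∂Y/∂Z = -4

∂Y/∂Z = -4 < 0 (assuming positive values)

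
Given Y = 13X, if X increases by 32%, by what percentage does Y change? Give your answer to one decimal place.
32.0%

For Y = 13X:
If X → X(1 + 0.32)
Then Y → Y · (1 + 0.32)^1
     = Y · 1.3200

Percentage change = ((1 + 0.32)^1 − 1) × 100% = 32.0%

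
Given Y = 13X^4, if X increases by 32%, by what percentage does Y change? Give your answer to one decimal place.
203.6%

For Y = 13X^4:
If X → X(1 + 0.32)
Then Y → Y · (1 + 0.32)^4
     ≈ Y · 3.0360

Percentage change = ((1 + 0.32)^4 − 1) × 100% ≈ 203.6%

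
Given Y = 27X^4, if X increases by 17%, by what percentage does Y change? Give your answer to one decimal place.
87.4%

For Y = 27X^4:
If X → X(1 + 0.17)
Then Y → Y · (1 + 0.17)^4
     ≈ Y · 1.8739

Percentage change = ((1 + 0.17)^4 − 1) × 100% ≈ 87.4%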